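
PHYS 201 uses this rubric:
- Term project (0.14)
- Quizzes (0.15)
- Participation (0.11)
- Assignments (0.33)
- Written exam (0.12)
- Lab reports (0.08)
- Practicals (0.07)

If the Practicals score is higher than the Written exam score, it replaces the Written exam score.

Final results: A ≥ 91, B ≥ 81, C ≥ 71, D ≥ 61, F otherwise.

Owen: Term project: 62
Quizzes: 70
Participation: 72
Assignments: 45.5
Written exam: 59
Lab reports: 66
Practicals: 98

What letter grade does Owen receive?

D

Practicals (98) > Written exam (59), so Written exam counts as 98.
Weighted total:
  Term project 62 × 0.14 = 8.68
  Quizzes 70 × 0.15 = 10.5
  Participation 72 × 0.11 = 7.92
  Assignments 45.5 × 0.33 = 15.015
  Written exam 98 × 0.12 = 11.76
  Lab reports 66 × 0.08 = 5.28
  Practicals 98 × 0.07 = 6.86
Sum = 66.015
66.015 is ≥ 61 and < 71 → D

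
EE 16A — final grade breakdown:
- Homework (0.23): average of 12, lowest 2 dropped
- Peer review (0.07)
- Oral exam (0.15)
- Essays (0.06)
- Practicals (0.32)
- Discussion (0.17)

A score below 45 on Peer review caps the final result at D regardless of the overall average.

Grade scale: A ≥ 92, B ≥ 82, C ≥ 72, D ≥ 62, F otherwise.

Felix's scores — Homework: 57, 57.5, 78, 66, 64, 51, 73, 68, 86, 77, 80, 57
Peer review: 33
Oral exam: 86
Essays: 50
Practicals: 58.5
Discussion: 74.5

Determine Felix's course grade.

Homework: drop 51, 57 → average of remaining 10 = 706.5/10 = 70.65
Peer review score 33 < 45: minimum not met.
Weighted total:
  Homework 70.65 × 0.23 = 16.2495
  Peer review 33 × 0.07 = 2.31
  Oral exam 86 × 0.15 = 12.9
  Essays 50 × 0.06 = 3
  Practicals 58.5 × 0.32 = 18.72
  Discussion 74.5 × 0.17 = 12.665
Sum = 65.8445
65.8445 would be D; cap at D applies → D.

D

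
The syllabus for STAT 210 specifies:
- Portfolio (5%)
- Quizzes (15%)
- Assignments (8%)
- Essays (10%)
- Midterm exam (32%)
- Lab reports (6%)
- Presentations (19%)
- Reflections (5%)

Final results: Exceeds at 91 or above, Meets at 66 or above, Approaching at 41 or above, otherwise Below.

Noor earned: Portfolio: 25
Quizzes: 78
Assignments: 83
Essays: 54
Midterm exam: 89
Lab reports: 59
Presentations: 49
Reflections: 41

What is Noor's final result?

Meets

Weighted total:
  Portfolio 25 × 0.05 = 1.25
  Quizzes 78 × 0.15 = 11.7
  Assignments 83 × 0.08 = 6.64
  Essays 54 × 0.1 = 5.4
  Midterm exam 89 × 0.32 = 28.48
  Lab reports 59 × 0.06 = 3.54
  Presentations 49 × 0.19 = 9.31
  Reflections 41 × 0.05 = 2.05
Sum = 68.37
68.37 is ≥ 66 and < 91 → Meets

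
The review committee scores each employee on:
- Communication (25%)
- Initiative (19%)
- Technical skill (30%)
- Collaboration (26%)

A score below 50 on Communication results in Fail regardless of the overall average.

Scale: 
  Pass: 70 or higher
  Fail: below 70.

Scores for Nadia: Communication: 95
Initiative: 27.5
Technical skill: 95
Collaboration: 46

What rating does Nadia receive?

Communication score 95 ≥ 50: minimum met.
Weighted total:
  Communication 95 × 0.25 = 23.75
  Initiative 27.5 × 0.19 = 5.225
  Technical skill 95 × 0.3 = 28.5
  Collaboration 46 × 0.26 = 11.96
Sum = 69.435
69.435 < 70 → Fail

Fail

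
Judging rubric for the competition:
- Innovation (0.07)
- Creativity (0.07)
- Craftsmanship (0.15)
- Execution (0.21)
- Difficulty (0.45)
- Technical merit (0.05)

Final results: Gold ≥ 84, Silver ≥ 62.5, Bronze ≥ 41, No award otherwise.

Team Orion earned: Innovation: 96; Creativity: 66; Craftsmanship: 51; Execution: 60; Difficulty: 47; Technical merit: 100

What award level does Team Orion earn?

Weighted total:
  Innovation 96 × 0.07 = 6.72
  Creativity 66 × 0.07 = 4.62
  Craftsmanship 51 × 0.15 = 7.65
  Execution 60 × 0.21 = 12.6
  Difficulty 47 × 0.45 = 21.15
  Technical merit 100 × 0.05 = 5
Sum = 57.74
57.74 is ≥ 41 and < 62.5 → Bronze

Bronze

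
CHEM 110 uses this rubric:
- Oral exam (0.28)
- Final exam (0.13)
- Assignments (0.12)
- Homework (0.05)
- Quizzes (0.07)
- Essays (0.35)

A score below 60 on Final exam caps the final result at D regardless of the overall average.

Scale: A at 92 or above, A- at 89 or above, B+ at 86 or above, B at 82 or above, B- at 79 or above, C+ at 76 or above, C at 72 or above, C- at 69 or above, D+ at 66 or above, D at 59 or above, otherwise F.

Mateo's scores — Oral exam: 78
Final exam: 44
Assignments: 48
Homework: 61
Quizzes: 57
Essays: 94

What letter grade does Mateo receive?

Final exam score 44 < 60: minimum not met.
Weighted total:
  Oral exam 78 × 0.28 = 21.84
  Final exam 44 × 0.13 = 5.72
  Assignments 48 × 0.12 = 5.76
  Homework 61 × 0.05 = 3.05
  Quizzes 57 × 0.07 = 3.99
  Essays 94 × 0.35 = 32.9
Sum = 73.26
73.26 would be C; cap at D applies → D.

D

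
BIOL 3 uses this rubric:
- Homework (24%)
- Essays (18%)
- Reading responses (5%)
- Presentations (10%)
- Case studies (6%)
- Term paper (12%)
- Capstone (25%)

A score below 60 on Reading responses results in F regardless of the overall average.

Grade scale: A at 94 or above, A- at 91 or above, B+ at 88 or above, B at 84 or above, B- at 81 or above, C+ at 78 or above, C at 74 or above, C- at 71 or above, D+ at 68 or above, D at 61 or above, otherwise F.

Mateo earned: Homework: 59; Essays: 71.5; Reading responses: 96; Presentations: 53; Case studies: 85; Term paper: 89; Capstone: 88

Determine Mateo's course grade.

Reading responses score 96 ≥ 60: minimum met.
Weighted total:
  Homework 59 × 0.24 = 14.16
  Essays 71.5 × 0.18 = 12.87
  Reading responses 96 × 0.05 = 4.8
  Presentations 53 × 0.1 = 5.3
  Case studies 85 × 0.06 = 5.1
  Term paper 89 × 0.12 = 10.68
  Capstone 88 × 0.25 = 22
Sum = 74.91
74.91 is ≥ 74 and < 78 → C

C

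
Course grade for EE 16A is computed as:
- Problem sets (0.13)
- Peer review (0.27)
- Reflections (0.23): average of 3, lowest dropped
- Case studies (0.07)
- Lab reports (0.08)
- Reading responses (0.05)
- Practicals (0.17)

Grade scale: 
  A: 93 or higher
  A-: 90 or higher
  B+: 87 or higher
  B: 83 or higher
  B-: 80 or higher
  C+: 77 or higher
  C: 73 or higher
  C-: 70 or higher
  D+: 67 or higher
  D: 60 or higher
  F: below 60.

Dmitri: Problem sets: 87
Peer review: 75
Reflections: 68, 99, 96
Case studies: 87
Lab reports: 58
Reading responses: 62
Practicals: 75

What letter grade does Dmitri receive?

B-

Reflections: drop 68 → average of remaining 2 = 195/2 = 97.5
Weighted total:
  Problem sets 87 × 0.13 = 11.31
  Peer review 75 × 0.27 = 20.25
  Reflections 97.5 × 0.23 = 22.425
  Case studies 87 × 0.07 = 6.09
  Lab reports 58 × 0.08 = 4.64
  Reading responses 62 × 0.05 = 3.1
  Practicals 75 × 0.17 = 12.75
Sum = 80.565
80.565 is ≥ 80 and < 83 → B-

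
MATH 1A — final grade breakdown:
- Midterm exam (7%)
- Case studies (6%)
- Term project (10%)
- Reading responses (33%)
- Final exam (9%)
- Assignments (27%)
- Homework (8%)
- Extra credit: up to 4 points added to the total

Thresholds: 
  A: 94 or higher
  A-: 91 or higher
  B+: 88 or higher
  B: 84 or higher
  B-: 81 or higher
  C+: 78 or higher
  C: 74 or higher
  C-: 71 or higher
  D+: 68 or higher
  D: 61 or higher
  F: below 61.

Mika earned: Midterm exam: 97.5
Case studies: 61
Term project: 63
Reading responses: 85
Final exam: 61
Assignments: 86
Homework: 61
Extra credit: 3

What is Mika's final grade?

Weighted total:
  Midterm exam 97.5 × 0.07 = 6.825
  Case studies 61 × 0.06 = 3.66
  Term project 63 × 0.1 = 6.3
  Reading responses 85 × 0.33 = 28.05
  Final exam 61 × 0.09 = 5.49
  Assignments 86 × 0.27 = 23.22
  Homework 61 × 0.08 = 4.88
Sum = 78.425
Extra credit: 78.425 + 3 = 81.425
81.425 is ≥ 81 and < 84 → B-

B-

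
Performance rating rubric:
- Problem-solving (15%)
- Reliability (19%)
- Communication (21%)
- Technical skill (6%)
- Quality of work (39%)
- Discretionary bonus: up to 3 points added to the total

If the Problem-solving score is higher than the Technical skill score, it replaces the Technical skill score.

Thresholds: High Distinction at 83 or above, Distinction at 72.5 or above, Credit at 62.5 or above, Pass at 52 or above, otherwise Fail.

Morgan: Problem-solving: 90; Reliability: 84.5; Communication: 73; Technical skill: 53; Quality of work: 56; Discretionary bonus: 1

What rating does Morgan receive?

Problem-solving (90) > Technical skill (53), so Technical skill counts as 90.
Weighted total:
  Problem-solving 90 × 0.15 = 13.5
  Reliability 84.5 × 0.19 = 16.055
  Communication 73 × 0.21 = 15.33
  Technical skill 90 × 0.06 = 5.4
  Quality of work 56 × 0.39 = 21.84
Sum = 72.125
Discretionary bonus: 72.125 + 1 = 73.125
73.125 is ≥ 72.5 and < 83 → Distinction

Distinction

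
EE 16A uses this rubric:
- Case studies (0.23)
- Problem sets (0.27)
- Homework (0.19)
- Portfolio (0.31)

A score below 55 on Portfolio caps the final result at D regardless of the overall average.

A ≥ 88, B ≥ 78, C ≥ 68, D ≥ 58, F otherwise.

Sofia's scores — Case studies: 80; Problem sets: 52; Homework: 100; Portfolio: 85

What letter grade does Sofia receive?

Portfolio score 85 ≥ 55: minimum met.
Weighted total:
  Case studies 80 × 0.23 = 18.4
  Problem sets 52 × 0.27 = 14.04
  Homework 100 × 0.19 = 19
  Portfolio 85 × 0.31 = 26.35
Sum = 77.79
77.79 is ≥ 68 and < 78 → C

C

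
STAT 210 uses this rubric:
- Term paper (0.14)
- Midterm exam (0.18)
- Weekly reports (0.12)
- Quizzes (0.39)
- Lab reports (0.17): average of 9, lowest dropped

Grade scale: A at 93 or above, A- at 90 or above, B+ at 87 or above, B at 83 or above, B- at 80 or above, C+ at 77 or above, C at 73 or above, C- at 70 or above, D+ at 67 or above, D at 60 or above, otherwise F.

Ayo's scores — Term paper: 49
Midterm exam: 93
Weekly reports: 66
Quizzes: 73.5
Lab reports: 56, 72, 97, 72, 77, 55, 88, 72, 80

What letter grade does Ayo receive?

C

Lab reports: drop 55 → average of remaining 8 = 614/8 = 76.75
Weighted total:
  Term paper 49 × 0.14 = 6.86
  Midterm exam 93 × 0.18 = 16.74
  Weekly reports 66 × 0.12 = 7.92
  Quizzes 73.5 × 0.39 = 28.665
  Lab reports 76.75 × 0.17 = 13.0475
Sum = 73.2325
73.2325 is ≥ 73 and < 77 → C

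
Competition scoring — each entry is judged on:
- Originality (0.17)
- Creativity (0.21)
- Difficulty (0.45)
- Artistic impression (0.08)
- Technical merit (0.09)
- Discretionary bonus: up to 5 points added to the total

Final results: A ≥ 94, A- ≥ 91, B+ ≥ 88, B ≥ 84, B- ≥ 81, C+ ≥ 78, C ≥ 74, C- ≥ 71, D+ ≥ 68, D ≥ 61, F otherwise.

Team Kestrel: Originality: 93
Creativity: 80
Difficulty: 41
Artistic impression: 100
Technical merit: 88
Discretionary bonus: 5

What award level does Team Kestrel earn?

Weighted total:
  Originality 93 × 0.17 = 15.81
  Creativity 80 × 0.21 = 16.8
  Difficulty 41 × 0.45 = 18.45
  Artistic impression 100 × 0.08 = 8
  Technical merit 88 × 0.09 = 7.92
Sum = 66.98
Discretionary bonus: 66.98 + 5 = 71.98
71.98 is ≥ 71 and < 74 → C-

C-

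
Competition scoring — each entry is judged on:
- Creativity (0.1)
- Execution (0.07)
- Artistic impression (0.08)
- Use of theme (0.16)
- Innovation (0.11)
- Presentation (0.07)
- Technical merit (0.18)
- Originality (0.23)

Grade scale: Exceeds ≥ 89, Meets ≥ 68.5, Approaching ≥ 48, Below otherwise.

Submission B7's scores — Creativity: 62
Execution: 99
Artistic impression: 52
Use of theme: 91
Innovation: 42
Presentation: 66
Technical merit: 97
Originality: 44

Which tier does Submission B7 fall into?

Meets

Weighted total:
  Creativity 62 × 0.1 = 6.2
  Execution 99 × 0.07 = 6.93
  Artistic impression 52 × 0.08 = 4.16
  Use of theme 91 × 0.16 = 14.56
  Innovation 42 × 0.11 = 4.62
  Presentation 66 × 0.07 = 4.62
  Technical merit 97 × 0.18 = 17.46
  Originality 44 × 0.23 = 10.12
Sum = 68.67
68.67 is ≥ 68.5 and < 89 → Meets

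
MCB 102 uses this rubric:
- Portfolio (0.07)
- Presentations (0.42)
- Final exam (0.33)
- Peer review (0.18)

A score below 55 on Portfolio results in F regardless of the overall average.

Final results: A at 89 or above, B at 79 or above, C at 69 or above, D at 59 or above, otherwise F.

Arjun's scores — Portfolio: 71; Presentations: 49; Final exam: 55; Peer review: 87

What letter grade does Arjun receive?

Portfolio score 71 ≥ 55: minimum met.
Weighted total:
  Portfolio 71 × 0.07 = 4.97
  Presentations 49 × 0.42 = 20.58
  Final exam 55 × 0.33 = 18.15
  Peer review 87 × 0.18 = 15.66
Sum = 59.36
59.36 is ≥ 59 and < 69 → D

D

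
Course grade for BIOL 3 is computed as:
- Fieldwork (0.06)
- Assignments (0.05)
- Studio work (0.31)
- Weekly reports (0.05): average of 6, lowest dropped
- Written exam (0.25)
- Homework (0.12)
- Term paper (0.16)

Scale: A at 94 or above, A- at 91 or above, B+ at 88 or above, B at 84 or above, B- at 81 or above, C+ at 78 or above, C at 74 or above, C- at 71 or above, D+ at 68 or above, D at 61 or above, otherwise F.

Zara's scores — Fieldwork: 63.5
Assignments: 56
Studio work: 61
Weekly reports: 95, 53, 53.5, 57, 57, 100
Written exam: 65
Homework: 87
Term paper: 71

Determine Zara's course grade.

Weekly reports: drop 53 → average of remaining 5 = 362.5/5 = 72.5
Weighted total:
  Fieldwork 63.5 × 0.06 = 3.81
  Assignments 56 × 0.05 = 2.8
  Studio work 61 × 0.31 = 18.91
  Weekly reports 72.5 × 0.05 = 3.625
  Written exam 65 × 0.25 = 16.25
  Homework 87 × 0.12 = 10.44
  Term paper 71 × 0.16 = 11.36
Sum = 67.195
67.195 is ≥ 61 and < 68 → D

D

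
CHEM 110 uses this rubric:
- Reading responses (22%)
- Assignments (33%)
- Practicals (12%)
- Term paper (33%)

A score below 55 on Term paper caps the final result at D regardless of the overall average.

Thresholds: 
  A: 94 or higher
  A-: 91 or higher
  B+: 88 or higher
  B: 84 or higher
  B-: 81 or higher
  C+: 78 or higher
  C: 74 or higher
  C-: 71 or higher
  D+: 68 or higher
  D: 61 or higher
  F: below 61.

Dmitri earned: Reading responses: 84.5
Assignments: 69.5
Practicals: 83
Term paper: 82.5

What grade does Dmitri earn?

C+

Term paper score 82.5 ≥ 55: minimum met.
Weighted total:
  Reading responses 84.5 × 0.22 = 18.59
  Assignments 69.5 × 0.33 = 22.935
  Practicals 83 × 0.12 = 9.96
  Term paper 82.5 × 0.33 = 27.225
Sum = 78.71
78.71 is ≥ 78 and < 81 → C+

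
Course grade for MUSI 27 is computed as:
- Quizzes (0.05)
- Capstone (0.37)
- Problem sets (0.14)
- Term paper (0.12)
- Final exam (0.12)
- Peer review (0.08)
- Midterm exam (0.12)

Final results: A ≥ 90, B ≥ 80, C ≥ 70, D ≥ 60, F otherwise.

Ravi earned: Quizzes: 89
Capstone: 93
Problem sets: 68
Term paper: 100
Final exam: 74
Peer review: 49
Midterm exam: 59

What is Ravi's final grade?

Weighted total:
  Quizzes 89 × 0.05 = 4.45
  Capstone 93 × 0.37 = 34.41
  Problem sets 68 × 0.14 = 9.52
  Term paper 100 × 0.12 = 12
  Final exam 74 × 0.12 = 8.88
  Peer review 49 × 0.08 = 3.92
  Midterm exam 59 × 0.12 = 7.08
Sum = 80.26
80.26 is ≥ 80 and < 90 → B

B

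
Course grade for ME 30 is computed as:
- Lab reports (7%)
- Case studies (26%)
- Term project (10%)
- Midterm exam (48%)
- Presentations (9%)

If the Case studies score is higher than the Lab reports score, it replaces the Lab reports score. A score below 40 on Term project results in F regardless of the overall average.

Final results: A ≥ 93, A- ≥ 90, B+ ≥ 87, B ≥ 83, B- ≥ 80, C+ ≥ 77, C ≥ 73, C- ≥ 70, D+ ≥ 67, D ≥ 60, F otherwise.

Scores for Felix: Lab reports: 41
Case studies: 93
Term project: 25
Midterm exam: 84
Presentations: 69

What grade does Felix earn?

F

Case studies (93) > Lab reports (41), so Lab reports counts as 93.
Term project score 25 < 40: minimum not met.
Weighted total:
  Lab reports 93 × 0.07 = 6.51
  Case studies 93 × 0.26 = 24.18
  Term project 25 × 0.1 = 2.5
  Midterm exam 84 × 0.48 = 40.32
  Presentations 69 × 0.09 = 6.21
Sum = 79.72
Because the Term project minimum was not met, the result is F.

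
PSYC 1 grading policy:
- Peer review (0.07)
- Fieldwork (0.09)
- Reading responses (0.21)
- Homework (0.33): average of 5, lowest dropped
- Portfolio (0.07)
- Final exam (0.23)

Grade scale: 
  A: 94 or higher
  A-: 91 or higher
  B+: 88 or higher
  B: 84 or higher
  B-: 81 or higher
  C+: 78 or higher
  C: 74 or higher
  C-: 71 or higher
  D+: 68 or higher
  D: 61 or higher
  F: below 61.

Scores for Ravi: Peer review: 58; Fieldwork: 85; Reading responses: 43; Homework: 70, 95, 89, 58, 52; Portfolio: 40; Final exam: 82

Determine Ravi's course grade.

D+

Homework: drop 52 → average of remaining 4 = 312/4 = 78
Weighted total:
  Peer review 58 × 0.07 = 4.06
  Fieldwork 85 × 0.09 = 7.65
  Reading responses 43 × 0.21 = 9.03
  Homework 78 × 0.33 = 25.74
  Portfolio 40 × 0.07 = 2.8
  Final exam 82 × 0.23 = 18.86
Sum = 68.14
68.14 is ≥ 68 and < 71 → D+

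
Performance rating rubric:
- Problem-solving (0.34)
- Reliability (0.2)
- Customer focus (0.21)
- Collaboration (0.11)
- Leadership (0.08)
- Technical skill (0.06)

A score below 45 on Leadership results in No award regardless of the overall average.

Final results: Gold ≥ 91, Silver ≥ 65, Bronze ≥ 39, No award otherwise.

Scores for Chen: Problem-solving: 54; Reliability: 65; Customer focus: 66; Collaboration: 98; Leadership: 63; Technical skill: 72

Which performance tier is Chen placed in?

Leadership score 63 ≥ 45: minimum met.
Weighted total:
  Problem-solving 54 × 0.34 = 18.36
  Reliability 65 × 0.2 = 13
  Customer focus 66 × 0.21 = 13.86
  Collaboration 98 × 0.11 = 10.78
  Leadership 63 × 0.08 = 5.04
  Technical skill 72 × 0.06 = 4.32
Sum = 65.36
65.36 is ≥ 65 and < 91 → Silver

Silver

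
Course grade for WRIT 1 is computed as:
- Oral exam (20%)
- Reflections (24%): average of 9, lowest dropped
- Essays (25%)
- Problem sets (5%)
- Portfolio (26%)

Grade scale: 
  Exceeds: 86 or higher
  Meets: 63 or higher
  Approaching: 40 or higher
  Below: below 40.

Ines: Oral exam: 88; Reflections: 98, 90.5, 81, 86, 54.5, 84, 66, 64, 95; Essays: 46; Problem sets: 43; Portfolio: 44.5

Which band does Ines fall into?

Reflections: drop 54.5 → average of remaining 8 = 664.5/8 = 83.0625
Weighted total:
  Oral exam 88 × 0.2 = 17.6
  Reflections 83.0625 × 0.24 = 19.935
  Essays 46 × 0.25 = 11.5
  Problem sets 43 × 0.05 = 2.15
  Portfolio 44.5 × 0.26 = 11.57
Sum = 62.755
62.755 is ≥ 40 and < 63 → Approaching

Approaching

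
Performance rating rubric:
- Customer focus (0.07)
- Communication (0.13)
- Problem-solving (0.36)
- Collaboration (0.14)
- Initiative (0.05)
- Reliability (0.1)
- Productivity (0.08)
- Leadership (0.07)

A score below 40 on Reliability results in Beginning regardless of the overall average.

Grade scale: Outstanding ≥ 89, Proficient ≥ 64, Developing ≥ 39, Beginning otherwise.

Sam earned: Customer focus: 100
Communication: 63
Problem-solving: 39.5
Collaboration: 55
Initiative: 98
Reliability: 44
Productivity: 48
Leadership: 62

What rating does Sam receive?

Developing

Reliability score 44 ≥ 40: minimum met.
Weighted total:
  Customer focus 100 × 0.07 = 7
  Communication 63 × 0.13 = 8.19
  Problem-solving 39.5 × 0.36 = 14.22
  Collaboration 55 × 0.14 = 7.7
  Initiative 98 × 0.05 = 4.9
  Reliability 44 × 0.1 = 4.4
  Productivity 48 × 0.08 = 3.84
  Leadership 62 × 0.07 = 4.34
Sum = 54.59
54.59 is ≥ 39 and < 64 → Developing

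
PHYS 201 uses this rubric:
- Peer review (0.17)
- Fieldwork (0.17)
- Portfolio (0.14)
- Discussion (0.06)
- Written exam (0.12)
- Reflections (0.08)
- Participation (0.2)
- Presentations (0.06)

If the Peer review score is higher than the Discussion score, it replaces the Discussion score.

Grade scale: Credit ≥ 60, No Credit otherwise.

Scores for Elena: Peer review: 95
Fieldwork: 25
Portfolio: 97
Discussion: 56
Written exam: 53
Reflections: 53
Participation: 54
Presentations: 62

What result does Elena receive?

Peer review (95) > Discussion (56), so Discussion counts as 95.
Weighted total:
  Peer review 95 × 0.17 = 16.15
  Fieldwork 25 × 0.17 = 4.25
  Portfolio 97 × 0.14 = 13.58
  Discussion 95 × 0.06 = 5.7
  Written exam 53 × 0.12 = 6.36
  Reflections 53 × 0.08 = 4.24
  Participation 54 × 0.2 = 10.8
  Presentations 62 × 0.06 = 3.72
Sum = 64.8
64.8 ≥ 60 → Credit

Credit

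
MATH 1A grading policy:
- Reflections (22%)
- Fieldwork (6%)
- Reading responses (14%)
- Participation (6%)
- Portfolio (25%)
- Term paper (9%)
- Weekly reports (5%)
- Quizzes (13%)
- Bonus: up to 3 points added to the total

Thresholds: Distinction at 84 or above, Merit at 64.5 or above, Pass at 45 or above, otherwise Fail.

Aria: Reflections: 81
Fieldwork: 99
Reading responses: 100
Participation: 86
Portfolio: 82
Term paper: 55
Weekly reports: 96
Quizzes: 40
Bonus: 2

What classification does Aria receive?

Weighted total:
  Reflections 81 × 0.22 = 17.82
  Fieldwork 99 × 0.06 = 5.94
  Reading responses 100 × 0.14 = 14
  Participation 86 × 0.06 = 5.16
  Portfolio 82 × 0.25 = 20.5
  Term paper 55 × 0.09 = 4.95
  Weekly reports 96 × 0.05 = 4.8
  Quizzes 40 × 0.13 = 5.2
Sum = 78.37
Bonus: 78.37 + 2 = 80.37
80.37 is ≥ 64.5 and < 84 → Merit

Merit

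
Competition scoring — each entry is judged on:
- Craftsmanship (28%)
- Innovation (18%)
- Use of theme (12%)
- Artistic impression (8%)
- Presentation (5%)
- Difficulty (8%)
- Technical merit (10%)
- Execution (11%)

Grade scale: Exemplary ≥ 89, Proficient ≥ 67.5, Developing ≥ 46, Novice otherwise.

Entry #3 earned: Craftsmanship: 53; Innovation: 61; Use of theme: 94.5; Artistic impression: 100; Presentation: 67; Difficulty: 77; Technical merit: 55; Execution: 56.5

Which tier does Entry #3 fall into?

Developing

Weighted total:
  Craftsmanship 53 × 0.28 = 14.84
  Innovation 61 × 0.18 = 10.98
  Use of theme 94.5 × 0.12 = 11.34
  Artistic impression 100 × 0.08 = 8
  Presentation 67 × 0.05 = 3.35
  Difficulty 77 × 0.08 = 6.16
  Technical merit 55 × 0.1 = 5.5
  Execution 56.5 × 0.11 = 6.215
Sum = 66.385
66.385 is ≥ 46 and < 67.5 → Developing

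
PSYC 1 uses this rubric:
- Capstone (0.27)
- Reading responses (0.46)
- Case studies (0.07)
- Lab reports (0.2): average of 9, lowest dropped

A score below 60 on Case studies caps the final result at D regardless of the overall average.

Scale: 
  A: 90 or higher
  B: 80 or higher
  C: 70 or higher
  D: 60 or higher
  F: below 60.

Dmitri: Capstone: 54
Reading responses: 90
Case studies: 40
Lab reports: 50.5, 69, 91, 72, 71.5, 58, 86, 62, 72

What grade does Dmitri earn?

D

Lab reports: drop 50.5 → average of remaining 8 = 581.5/8 = 72.6875
Case studies score 40 < 60: minimum not met.
Weighted total:
  Capstone 54 × 0.27 = 14.58
  Reading responses 90 × 0.46 = 41.4
  Case studies 40 × 0.07 = 2.8
  Lab reports 72.6875 × 0.2 = 14.5375
Sum = 73.3175
73.3175 would be C; cap at D applies → D.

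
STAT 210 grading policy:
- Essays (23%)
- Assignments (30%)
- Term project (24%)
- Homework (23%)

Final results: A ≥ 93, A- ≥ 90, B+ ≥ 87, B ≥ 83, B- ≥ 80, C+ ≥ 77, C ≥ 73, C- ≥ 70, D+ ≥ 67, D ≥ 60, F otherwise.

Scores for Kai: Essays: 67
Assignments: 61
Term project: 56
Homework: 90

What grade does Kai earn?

D+

Weighted total:
  Essays 67 × 0.23 = 15.41
  Assignments 61 × 0.3 = 18.3
  Term project 56 × 0.24 = 13.44
  Homework 90 × 0.23 = 20.7
Sum = 67.85
67.85 is ≥ 67 and < 70 → D+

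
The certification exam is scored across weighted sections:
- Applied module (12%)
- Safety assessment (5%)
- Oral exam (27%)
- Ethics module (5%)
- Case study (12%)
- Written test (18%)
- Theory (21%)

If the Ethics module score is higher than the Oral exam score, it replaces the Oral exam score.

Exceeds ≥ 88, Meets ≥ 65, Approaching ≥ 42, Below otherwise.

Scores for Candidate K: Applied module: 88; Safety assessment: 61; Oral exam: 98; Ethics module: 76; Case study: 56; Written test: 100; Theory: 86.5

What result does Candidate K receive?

Meets

Ethics module (76) ≤ Oral exam (98), so Oral exam stays at 98.
Weighted total:
  Applied module 88 × 0.12 = 10.56
  Safety assessment 61 × 0.05 = 3.05
  Oral exam 98 × 0.27 = 26.46
  Ethics module 76 × 0.05 = 3.8
  Case study 56 × 0.12 = 6.72
  Written test 100 × 0.18 = 18
  Theory 86.5 × 0.21 = 18.165
Sum = 86.755
86.755 is ≥ 65 and < 88 → Meets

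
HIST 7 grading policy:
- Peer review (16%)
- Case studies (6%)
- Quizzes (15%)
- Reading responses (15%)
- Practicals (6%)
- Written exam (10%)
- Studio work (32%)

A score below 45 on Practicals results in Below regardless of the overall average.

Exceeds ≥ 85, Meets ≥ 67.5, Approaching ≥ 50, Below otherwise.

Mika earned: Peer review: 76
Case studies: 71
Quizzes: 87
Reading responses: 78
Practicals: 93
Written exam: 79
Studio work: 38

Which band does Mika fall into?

Approaching

Practicals score 93 ≥ 45: minimum met.
Weighted total:
  Peer review 76 × 0.16 = 12.16
  Case studies 71 × 0.06 = 4.26
  Quizzes 87 × 0.15 = 13.05
  Reading responses 78 × 0.15 = 11.7
  Practicals 93 × 0.06 = 5.58
  Written exam 79 × 0.1 = 7.9
  Studio work 38 × 0.32 = 12.16
Sum = 66.81
66.81 is ≥ 50 and < 67.5 → Approaching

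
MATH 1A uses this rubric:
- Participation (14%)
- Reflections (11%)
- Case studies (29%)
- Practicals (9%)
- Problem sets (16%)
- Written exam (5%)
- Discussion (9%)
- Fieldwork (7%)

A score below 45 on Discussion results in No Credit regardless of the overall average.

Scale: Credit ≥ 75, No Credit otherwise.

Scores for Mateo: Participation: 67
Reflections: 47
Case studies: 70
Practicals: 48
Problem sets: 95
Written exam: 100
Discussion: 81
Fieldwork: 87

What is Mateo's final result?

No Credit

Discussion score 81 ≥ 45: minimum met.
Weighted total:
  Participation 67 × 0.14 = 9.38
  Reflections 47 × 0.11 = 5.17
  Case studies 70 × 0.29 = 20.3
  Practicals 48 × 0.09 = 4.32
  Problem sets 95 × 0.16 = 15.2
  Written exam 100 × 0.05 = 5
  Discussion 81 × 0.09 = 7.29
  Fieldwork 87 × 0.07 = 6.09
Sum = 72.75
72.75 < 75 → No Credit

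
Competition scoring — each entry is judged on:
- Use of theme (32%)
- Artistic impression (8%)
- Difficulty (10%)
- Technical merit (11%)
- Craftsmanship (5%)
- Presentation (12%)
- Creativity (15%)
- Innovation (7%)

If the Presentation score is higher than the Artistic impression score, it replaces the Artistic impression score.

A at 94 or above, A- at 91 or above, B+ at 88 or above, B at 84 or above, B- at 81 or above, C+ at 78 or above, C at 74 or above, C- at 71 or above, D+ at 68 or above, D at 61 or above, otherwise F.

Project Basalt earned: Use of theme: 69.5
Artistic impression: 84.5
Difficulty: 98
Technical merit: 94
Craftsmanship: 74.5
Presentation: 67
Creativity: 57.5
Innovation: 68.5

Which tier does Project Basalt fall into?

C

Presentation (67) ≤ Artistic impression (84.5), so Artistic impression stays at 84.5.
Weighted total:
  Use of theme 69.5 × 0.32 = 22.24
  Artistic impression 84.5 × 0.08 = 6.76
  Difficulty 98 × 0.1 = 9.8
  Technical merit 94 × 0.11 = 10.34
  Craftsmanship 74.5 × 0.05 = 3.725
  Presentation 67 × 0.12 = 8.04
  Creativity 57.5 × 0.15 = 8.625
  Innovation 68.5 × 0.07 = 4.795
Sum = 74.325
74.325 is ≥ 74 and < 78 → C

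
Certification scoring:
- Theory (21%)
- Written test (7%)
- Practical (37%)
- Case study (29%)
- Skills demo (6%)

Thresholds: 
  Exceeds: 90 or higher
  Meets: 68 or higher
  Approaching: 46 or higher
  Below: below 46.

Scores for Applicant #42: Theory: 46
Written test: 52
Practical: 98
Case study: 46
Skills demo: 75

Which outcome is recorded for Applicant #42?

Approaching

Weighted total:
  Theory 46 × 0.21 = 9.66
  Written test 52 × 0.07 = 3.64
  Practical 98 × 0.37 = 36.26
  Case study 46 × 0.29 = 13.34
  Skills demo 75 × 0.06 = 4.5
Sum = 67.4
67.4 is ≥ 46 and < 68 → Approaching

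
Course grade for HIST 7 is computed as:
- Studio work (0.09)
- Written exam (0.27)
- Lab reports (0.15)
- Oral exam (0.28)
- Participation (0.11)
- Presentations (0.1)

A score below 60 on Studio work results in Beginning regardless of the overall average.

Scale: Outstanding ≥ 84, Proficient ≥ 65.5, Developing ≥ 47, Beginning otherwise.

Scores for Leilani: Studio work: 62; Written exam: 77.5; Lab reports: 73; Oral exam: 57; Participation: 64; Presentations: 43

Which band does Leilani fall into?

Studio work score 62 ≥ 60: minimum met.
Weighted total:
  Studio work 62 × 0.09 = 5.58
  Written exam 77.5 × 0.27 = 20.925
  Lab reports 73 × 0.15 = 10.95
  Oral exam 57 × 0.28 = 15.96
  Participation 64 × 0.11 = 7.04
  Presentations 43 × 0.1 = 4.3
Sum = 64.755
64.755 is ≥ 47 and < 65.5 → Developing

Developing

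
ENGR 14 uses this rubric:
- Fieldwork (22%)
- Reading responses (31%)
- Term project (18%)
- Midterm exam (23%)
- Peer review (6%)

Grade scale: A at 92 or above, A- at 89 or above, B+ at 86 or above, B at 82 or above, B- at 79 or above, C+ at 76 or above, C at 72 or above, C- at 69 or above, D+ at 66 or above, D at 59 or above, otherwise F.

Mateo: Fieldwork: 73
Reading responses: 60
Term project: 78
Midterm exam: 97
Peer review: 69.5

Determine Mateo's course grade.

Weighted total:
  Fieldwork 73 × 0.22 = 16.06
  Reading responses 60 × 0.31 = 18.6
  Term project 78 × 0.18 = 14.04
  Midterm exam 97 × 0.23 = 22.31
  Peer review 69.5 × 0.06 = 4.17
Sum = 75.18
75.18 is ≥ 72 and < 76 → C

C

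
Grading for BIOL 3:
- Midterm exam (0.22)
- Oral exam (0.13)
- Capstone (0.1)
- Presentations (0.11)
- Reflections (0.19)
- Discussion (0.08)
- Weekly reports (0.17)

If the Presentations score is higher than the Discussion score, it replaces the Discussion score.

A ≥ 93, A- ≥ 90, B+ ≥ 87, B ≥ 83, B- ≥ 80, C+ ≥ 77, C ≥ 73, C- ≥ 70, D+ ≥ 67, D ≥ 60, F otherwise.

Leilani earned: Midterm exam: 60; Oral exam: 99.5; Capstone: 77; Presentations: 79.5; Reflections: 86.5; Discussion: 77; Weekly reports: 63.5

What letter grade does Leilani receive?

C

Presentations (79.5) > Discussion (77), so Discussion counts as 79.5.
Weighted total:
  Midterm exam 60 × 0.22 = 13.2
  Oral exam 99.5 × 0.13 = 12.935
  Capstone 77 × 0.1 = 7.7
  Presentations 79.5 × 0.11 = 8.745
  Reflections 86.5 × 0.19 = 16.435
  Discussion 79.5 × 0.08 = 6.36
  Weekly reports 63.5 × 0.17 = 10.795
Sum = 76.17
76.17 is ≥ 73 and < 77 → C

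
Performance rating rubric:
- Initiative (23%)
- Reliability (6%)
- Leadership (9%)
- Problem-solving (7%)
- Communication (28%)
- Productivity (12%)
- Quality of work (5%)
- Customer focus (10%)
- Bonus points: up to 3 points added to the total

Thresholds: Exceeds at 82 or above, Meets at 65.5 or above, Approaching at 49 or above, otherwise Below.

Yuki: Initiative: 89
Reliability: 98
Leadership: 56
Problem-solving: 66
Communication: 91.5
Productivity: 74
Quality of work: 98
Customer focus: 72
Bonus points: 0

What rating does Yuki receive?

Exceeds

Weighted total:
  Initiative 89 × 0.23 = 20.47
  Reliability 98 × 0.06 = 5.88
  Leadership 56 × 0.09 = 5.04
  Problem-solving 66 × 0.07 = 4.62
  Communication 91.5 × 0.28 = 25.62
  Productivity 74 × 0.12 = 8.88
  Quality of work 98 × 0.05 = 4.9
  Customer focus 72 × 0.1 = 7.2
Sum = 82.61
Bonus points: 82.61 + 0 = 82.61
82.61 ≥ 82 → Exceeds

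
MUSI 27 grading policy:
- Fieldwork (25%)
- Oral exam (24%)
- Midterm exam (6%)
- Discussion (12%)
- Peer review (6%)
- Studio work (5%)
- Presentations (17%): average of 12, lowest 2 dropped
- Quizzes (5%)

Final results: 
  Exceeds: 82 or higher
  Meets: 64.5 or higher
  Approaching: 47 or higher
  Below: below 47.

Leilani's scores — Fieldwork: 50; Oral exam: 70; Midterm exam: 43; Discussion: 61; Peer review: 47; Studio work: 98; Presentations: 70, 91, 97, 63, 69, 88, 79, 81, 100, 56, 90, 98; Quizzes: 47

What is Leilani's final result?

Presentations: drop 56, 63 → average of remaining 10 = 863/10 = 86.3
Weighted total:
  Fieldwork 50 × 0.25 = 12.5
  Oral exam 70 × 0.24 = 16.8
  Midterm exam 43 × 0.06 = 2.58
  Discussion 61 × 0.12 = 7.32
  Peer review 47 × 0.06 = 2.82
  Studio work 98 × 0.05 = 4.9
  Presentations 86.3 × 0.17 = 14.671
  Quizzes 47 × 0.05 = 2.35
Sum = 63.941
63.941 is ≥ 47 and < 64.5 → Approaching

Approaching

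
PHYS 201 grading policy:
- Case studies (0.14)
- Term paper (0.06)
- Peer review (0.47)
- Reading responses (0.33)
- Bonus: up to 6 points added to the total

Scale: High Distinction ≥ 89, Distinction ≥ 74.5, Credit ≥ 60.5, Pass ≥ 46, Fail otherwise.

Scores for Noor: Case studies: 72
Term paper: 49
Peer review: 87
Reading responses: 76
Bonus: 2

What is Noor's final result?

Weighted total:
  Case studies 72 × 0.14 = 10.08
  Term paper 49 × 0.06 = 2.94
  Peer review 87 × 0.47 = 40.89
  Reading responses 76 × 0.33 = 25.08
Sum = 78.99
Bonus: 78.99 + 2 = 80.99
80.99 is ≥ 74.5 and < 89 → Distinction

Distinction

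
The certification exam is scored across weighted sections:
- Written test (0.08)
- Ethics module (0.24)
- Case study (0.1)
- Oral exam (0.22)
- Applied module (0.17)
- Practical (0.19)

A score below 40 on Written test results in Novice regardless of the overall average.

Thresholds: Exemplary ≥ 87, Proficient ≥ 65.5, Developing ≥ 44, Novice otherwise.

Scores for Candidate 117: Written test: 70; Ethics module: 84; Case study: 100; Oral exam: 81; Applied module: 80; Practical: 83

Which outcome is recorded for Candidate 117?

Written test score 70 ≥ 40: minimum met.
Weighted total:
  Written test 70 × 0.08 = 5.6
  Ethics module 84 × 0.24 = 20.16
  Case study 100 × 0.1 = 10
  Oral exam 81 × 0.22 = 17.82
  Applied module 80 × 0.17 = 13.6
  Practical 83 × 0.19 = 15.77
Sum = 82.95
82.95 is ≥ 65.5 and < 87 → Proficient

Proficient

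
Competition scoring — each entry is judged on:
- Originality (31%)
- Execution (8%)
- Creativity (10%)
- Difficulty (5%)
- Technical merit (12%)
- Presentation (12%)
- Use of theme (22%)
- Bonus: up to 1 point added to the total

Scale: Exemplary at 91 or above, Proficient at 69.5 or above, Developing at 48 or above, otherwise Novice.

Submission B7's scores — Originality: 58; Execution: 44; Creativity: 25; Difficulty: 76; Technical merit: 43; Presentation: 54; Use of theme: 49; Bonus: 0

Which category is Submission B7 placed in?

Developing

Weighted total:
  Originality 58 × 0.31 = 17.98
  Execution 44 × 0.08 = 3.52
  Creativity 25 × 0.1 = 2.5
  Difficulty 76 × 0.05 = 3.8
  Technical merit 43 × 0.12 = 5.16
  Presentation 54 × 0.12 = 6.48
  Use of theme 49 × 0.22 = 10.78
Sum = 50.22
Bonus: 50.22 + 0 = 50.22
50.22 is ≥ 48 and < 69.5 → Developing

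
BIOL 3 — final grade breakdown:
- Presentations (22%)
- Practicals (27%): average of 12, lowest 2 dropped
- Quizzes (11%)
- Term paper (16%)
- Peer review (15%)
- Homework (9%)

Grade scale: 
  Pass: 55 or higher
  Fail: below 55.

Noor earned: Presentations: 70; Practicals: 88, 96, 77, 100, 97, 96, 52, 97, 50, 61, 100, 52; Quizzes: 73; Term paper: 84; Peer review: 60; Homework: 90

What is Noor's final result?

Practicals: drop 50, 52 → average of remaining 10 = 864/10 = 86.4
Weighted total:
  Presentations 70 × 0.22 = 15.4
  Practicals 86.4 × 0.27 = 23.328
  Quizzes 73 × 0.11 = 8.03
  Term paper 84 × 0.16 = 13.44
  Peer review 60 × 0.15 = 9
  Homework 90 × 0.09 = 8.1
Sum = 77.298
77.298 ≥ 55 → Pass

Pass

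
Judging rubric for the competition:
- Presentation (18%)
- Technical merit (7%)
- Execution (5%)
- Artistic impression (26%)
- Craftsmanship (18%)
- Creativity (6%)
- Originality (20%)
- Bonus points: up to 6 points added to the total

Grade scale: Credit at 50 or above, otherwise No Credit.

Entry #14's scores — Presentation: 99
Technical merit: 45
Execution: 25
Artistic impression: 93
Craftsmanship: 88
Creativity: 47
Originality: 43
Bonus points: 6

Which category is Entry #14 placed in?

Weighted total:
  Presentation 99 × 0.18 = 17.82
  Technical merit 45 × 0.07 = 3.15
  Execution 25 × 0.05 = 1.25
  Artistic impression 93 × 0.26 = 24.18
  Craftsmanship 88 × 0.18 = 15.84
  Creativity 47 × 0.06 = 2.82
  Originality 43 × 0.2 = 8.6
Sum = 73.66
Bonus points: 73.66 + 6 = 79.66
79.66 ≥ 50 → Credit

Credit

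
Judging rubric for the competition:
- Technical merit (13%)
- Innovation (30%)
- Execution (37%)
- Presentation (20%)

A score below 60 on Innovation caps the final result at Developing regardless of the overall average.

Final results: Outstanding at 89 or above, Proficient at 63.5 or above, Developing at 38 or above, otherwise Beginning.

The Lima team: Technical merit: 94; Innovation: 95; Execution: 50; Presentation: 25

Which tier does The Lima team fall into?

Innovation score 95 ≥ 60: minimum met.
Weighted total:
  Technical merit 94 × 0.13 = 12.22
  Innovation 95 × 0.3 = 28.5
  Execution 50 × 0.37 = 18.5
  Presentation 25 × 0.2 = 5
Sum = 64.22
64.22 is ≥ 63.5 and < 89 → Proficient

Proficient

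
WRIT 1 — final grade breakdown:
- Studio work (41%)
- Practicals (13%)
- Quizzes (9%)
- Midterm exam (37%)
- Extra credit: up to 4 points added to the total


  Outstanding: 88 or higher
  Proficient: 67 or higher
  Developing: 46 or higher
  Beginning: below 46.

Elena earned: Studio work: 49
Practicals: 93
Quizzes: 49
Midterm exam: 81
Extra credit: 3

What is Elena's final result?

Proficient

Weighted total:
  Studio work 49 × 0.41 = 20.09
  Practicals 93 × 0.13 = 12.09
  Quizzes 49 × 0.09 = 4.41
  Midterm exam 81 × 0.37 = 29.97
Sum = 66.56
Extra credit: 66.56 + 3 = 69.56
69.56 is ≥ 67 and < 88 → Proficient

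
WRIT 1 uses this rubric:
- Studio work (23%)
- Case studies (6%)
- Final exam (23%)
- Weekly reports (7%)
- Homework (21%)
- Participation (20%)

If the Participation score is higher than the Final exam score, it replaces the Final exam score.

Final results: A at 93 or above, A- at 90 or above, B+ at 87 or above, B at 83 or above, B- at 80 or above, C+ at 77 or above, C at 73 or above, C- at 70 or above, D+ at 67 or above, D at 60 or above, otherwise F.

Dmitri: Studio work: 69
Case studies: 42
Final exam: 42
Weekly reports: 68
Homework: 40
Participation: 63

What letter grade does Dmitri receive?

Participation (63) > Final exam (42), so Final exam counts as 63.
Weighted total:
  Studio work 69 × 0.23 = 15.87
  Case studies 42 × 0.06 = 2.52
  Final exam 63 × 0.23 = 14.49
  Weekly reports 68 × 0.07 = 4.76
  Homework 40 × 0.21 = 8.4
  Participation 63 × 0.2 = 12.6
Sum = 58.64
58.64 < 60 → F

F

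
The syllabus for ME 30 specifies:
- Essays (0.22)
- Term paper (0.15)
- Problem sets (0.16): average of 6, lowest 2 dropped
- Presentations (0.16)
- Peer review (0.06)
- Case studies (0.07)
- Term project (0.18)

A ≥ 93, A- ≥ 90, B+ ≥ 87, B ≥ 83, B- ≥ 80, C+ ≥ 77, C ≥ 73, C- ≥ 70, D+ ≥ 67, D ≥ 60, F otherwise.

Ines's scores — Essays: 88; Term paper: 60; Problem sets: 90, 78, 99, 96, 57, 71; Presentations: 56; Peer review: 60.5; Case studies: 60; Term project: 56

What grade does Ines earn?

D+

Problem sets: drop 57, 71 → average of remaining 4 = 363/4 = 90.75
Weighted total:
  Essays 88 × 0.22 = 19.36
  Term paper 60 × 0.15 = 9
  Problem sets 90.75 × 0.16 = 14.52
  Presentations 56 × 0.16 = 8.96
  Peer review 60.5 × 0.06 = 3.63
  Case studies 60 × 0.07 = 4.2
  Term project 56 × 0.18 = 10.08
Sum = 69.75
69.75 is ≥ 67 and < 70 → D+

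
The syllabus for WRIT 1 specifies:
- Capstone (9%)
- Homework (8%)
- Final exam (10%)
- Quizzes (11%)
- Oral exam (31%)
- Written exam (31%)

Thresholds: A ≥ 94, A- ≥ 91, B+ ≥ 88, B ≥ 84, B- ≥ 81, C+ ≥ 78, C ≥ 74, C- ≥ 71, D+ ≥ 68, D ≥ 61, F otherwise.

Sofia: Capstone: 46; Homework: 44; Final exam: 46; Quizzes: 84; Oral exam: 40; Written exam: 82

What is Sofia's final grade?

F

Weighted total:
  Capstone 46 × 0.09 = 4.14
  Homework 44 × 0.08 = 3.52
  Final exam 46 × 0.1 = 4.6
  Quizzes 84 × 0.11 = 9.24
  Oral exam 40 × 0.31 = 12.4
  Written exam 82 × 0.31 = 25.42
Sum = 59.32
59.32 < 61 → F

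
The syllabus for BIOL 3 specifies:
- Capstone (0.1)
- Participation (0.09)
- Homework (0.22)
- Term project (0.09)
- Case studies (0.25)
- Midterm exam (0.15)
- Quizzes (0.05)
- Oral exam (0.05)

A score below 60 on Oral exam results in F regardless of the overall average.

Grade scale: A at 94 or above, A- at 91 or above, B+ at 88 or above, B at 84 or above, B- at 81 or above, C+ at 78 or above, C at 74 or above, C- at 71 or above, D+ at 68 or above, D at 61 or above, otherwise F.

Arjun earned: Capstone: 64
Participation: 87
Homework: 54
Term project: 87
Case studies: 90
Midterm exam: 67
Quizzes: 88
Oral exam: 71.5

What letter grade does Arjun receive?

Oral exam score 71.5 ≥ 60: minimum met.
Weighted total:
  Capstone 64 × 0.1 = 6.4
  Participation 87 × 0.09 = 7.83
  Homework 54 × 0.22 = 11.88
  Term project 87 × 0.09 = 7.83
  Case studies 90 × 0.25 = 22.5
  Midterm exam 67 × 0.15 = 10.05
  Quizzes 88 × 0.05 = 4.4
  Oral exam 71.5 × 0.05 = 3.575
Sum = 74.465
74.465 is ≥ 74 and < 78 → C

C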